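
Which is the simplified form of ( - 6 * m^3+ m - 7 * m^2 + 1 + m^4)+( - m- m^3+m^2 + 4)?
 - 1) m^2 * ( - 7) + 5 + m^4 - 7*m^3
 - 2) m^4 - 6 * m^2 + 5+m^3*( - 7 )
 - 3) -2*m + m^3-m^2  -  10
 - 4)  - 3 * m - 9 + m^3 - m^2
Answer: 2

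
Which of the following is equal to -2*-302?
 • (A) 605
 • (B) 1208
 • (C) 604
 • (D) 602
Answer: C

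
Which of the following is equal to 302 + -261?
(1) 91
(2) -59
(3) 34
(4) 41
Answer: 4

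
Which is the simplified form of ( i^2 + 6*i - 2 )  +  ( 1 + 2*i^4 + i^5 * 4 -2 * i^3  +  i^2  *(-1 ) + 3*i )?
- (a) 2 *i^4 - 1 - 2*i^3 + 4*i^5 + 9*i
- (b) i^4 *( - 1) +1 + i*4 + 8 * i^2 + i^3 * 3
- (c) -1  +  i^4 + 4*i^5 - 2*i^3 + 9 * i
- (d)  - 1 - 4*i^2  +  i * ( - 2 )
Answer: a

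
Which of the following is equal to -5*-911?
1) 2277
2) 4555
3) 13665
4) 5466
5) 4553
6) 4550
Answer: 2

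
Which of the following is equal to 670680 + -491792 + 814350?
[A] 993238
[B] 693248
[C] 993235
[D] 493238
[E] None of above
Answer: A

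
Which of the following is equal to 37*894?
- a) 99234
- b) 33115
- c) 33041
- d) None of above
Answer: d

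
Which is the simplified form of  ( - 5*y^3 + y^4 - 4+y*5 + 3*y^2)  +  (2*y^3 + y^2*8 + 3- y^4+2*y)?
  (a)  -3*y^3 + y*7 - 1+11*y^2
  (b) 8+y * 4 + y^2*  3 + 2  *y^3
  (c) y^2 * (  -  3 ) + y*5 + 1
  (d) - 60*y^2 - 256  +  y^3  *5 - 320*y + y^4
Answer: a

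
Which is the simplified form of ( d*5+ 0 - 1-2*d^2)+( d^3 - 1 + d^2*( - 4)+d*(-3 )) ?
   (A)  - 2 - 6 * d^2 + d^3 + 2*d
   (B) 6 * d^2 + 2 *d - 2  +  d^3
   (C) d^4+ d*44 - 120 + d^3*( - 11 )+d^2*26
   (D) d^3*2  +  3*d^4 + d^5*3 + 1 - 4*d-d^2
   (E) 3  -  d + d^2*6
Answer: A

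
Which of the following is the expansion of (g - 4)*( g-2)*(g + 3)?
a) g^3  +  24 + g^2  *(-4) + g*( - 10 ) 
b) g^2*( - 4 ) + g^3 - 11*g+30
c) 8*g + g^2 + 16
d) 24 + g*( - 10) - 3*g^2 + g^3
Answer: d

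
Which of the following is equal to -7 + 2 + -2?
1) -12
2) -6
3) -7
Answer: 3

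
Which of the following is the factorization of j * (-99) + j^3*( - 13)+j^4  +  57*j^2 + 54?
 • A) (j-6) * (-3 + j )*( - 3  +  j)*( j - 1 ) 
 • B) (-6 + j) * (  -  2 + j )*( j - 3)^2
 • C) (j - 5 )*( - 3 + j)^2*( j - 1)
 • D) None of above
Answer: A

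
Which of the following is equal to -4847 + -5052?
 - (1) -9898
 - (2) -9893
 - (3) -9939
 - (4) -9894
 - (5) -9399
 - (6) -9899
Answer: 6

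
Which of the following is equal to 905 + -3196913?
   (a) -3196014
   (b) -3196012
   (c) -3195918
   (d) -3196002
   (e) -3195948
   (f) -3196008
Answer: f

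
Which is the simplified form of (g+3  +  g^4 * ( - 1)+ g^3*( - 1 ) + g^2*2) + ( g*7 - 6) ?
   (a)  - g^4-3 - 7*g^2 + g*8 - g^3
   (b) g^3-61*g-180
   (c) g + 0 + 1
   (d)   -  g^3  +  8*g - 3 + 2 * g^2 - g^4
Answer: d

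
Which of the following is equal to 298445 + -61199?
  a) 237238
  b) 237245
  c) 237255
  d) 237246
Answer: d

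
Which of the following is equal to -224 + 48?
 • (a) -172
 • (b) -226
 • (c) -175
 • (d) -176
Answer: d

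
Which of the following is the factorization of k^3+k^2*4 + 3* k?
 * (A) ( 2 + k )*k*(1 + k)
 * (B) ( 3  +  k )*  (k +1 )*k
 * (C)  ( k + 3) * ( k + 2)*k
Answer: B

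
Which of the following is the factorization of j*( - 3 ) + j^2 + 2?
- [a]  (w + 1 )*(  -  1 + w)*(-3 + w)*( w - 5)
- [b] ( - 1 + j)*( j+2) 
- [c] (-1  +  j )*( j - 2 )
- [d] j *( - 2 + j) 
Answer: c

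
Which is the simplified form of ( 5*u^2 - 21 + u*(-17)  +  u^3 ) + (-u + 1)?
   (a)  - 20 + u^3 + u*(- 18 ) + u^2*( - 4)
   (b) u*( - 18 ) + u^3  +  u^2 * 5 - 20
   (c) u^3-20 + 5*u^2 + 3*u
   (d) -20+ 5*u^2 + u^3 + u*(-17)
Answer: b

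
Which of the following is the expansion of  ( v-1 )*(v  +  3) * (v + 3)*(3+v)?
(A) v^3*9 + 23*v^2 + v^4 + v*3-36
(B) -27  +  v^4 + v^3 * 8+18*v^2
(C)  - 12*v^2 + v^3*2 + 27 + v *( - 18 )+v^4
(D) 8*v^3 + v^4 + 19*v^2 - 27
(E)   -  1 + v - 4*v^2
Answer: B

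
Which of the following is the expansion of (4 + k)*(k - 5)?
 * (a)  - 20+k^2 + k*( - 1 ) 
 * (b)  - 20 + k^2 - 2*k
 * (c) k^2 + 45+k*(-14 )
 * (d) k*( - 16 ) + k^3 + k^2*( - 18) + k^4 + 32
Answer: a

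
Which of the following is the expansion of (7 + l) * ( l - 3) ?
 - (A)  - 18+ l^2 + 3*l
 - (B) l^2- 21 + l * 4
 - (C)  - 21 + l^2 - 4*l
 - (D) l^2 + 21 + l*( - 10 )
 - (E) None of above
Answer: B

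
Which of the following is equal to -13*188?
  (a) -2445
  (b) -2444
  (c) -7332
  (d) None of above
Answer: b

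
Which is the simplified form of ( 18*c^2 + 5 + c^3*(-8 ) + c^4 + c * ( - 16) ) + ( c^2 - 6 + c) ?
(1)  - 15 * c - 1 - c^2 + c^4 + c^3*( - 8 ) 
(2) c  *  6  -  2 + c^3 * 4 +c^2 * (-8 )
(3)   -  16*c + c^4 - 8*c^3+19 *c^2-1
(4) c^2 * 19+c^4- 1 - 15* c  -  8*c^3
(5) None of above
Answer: 4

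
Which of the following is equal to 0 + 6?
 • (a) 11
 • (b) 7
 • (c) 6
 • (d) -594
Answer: c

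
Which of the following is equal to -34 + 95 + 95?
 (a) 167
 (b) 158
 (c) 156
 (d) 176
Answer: c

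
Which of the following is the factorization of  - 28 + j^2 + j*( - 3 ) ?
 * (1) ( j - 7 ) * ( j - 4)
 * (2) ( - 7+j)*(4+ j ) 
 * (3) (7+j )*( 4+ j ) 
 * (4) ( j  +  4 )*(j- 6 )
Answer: 2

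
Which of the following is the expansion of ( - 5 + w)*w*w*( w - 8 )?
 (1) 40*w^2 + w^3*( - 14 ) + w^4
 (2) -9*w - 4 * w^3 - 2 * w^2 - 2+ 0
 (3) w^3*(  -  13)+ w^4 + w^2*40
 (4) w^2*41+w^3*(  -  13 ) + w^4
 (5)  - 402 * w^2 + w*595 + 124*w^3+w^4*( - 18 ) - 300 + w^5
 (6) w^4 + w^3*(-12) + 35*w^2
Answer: 3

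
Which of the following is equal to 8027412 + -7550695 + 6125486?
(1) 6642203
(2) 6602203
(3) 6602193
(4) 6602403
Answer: 2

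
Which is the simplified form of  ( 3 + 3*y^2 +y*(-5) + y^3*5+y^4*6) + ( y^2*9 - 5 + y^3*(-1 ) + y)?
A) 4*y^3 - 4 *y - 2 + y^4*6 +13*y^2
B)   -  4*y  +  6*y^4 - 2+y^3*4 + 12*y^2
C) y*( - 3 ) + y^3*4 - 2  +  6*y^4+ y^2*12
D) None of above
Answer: B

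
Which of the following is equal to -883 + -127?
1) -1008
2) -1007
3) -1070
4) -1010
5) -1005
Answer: 4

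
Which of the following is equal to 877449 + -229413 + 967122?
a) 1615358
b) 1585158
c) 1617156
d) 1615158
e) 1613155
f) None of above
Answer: d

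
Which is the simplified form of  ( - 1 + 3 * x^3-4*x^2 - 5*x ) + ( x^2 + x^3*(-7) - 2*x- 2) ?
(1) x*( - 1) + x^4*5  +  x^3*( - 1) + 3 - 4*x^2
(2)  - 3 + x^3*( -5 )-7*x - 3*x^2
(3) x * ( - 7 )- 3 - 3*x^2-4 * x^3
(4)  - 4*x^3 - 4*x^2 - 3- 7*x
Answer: 3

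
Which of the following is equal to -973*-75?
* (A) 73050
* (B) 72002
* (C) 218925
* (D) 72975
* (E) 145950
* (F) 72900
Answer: D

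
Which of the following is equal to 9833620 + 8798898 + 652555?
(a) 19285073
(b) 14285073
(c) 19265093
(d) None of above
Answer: a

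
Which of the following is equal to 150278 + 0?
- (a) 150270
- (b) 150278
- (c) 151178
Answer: b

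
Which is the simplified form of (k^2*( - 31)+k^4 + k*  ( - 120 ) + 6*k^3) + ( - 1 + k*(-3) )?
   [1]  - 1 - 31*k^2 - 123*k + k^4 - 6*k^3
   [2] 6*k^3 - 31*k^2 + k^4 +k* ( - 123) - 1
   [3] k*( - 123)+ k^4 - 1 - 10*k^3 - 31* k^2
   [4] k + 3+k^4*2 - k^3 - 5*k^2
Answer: 2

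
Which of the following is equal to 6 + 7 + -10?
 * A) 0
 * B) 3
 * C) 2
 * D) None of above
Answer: B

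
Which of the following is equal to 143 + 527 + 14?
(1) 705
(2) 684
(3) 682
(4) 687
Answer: 2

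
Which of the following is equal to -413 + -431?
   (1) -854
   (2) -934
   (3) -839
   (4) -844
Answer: 4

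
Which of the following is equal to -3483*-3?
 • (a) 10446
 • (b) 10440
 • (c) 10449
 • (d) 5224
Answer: c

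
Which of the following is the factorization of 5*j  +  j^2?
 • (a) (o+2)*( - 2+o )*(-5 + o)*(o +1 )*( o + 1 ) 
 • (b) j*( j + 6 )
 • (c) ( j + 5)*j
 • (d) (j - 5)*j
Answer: c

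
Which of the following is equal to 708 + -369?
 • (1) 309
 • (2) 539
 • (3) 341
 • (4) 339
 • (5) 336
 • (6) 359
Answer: 4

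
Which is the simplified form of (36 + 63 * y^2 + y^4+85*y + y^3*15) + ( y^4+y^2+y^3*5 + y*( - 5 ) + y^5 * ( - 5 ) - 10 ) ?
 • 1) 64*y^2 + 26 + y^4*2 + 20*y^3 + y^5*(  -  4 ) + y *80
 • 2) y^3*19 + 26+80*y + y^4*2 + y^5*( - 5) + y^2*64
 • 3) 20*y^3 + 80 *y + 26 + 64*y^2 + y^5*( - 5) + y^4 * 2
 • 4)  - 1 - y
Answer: 3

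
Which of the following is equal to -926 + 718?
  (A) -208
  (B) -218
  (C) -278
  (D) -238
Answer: A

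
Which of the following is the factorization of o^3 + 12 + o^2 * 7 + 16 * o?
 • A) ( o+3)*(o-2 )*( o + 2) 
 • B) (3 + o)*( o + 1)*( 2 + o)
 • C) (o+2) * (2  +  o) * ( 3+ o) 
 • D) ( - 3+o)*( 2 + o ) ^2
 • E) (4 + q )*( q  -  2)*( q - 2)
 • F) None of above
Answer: C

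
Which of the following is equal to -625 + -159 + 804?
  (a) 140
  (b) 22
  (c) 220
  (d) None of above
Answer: d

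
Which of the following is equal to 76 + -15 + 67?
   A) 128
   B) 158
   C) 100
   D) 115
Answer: A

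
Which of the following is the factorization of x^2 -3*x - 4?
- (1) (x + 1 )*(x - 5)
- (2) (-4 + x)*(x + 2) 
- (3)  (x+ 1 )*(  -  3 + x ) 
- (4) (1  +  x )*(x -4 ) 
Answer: 4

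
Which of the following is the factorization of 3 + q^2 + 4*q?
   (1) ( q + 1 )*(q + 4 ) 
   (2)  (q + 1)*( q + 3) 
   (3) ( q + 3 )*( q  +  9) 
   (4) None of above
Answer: 2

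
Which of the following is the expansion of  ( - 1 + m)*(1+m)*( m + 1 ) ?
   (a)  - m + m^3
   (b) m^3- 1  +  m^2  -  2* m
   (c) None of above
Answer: c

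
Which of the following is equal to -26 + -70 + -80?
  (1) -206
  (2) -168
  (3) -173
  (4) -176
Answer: 4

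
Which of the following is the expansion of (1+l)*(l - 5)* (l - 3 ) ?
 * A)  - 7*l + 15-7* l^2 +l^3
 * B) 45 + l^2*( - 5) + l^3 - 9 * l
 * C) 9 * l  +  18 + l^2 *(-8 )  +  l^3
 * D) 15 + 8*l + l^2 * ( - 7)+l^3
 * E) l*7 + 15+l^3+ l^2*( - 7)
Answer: E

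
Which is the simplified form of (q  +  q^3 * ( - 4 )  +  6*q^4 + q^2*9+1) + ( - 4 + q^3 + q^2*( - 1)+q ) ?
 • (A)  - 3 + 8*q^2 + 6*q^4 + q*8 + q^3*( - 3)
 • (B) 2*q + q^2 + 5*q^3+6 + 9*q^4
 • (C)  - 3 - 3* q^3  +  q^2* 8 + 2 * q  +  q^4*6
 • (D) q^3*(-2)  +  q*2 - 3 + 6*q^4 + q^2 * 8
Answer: C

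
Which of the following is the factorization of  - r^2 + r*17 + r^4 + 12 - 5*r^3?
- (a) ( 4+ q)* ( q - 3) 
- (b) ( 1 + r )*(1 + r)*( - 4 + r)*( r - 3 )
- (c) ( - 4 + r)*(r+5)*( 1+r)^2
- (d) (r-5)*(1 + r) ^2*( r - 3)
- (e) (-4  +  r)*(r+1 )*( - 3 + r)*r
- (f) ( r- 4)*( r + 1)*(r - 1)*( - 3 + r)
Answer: b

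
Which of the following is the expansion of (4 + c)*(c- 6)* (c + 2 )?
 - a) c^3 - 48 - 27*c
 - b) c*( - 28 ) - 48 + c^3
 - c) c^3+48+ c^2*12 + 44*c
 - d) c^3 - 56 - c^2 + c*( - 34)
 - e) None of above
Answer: b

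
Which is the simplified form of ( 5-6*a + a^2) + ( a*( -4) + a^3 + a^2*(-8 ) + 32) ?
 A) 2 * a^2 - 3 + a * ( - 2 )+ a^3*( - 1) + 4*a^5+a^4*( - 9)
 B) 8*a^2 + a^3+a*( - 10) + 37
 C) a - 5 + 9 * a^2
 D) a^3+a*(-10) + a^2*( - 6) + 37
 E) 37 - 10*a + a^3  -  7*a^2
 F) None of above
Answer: E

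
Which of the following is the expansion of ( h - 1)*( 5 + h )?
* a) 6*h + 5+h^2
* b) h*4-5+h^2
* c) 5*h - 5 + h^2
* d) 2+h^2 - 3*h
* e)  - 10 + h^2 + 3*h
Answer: b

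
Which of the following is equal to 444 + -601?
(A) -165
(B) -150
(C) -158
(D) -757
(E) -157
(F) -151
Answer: E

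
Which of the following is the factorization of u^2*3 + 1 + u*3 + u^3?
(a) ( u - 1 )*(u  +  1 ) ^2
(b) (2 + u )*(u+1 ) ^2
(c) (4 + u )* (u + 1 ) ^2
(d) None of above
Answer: d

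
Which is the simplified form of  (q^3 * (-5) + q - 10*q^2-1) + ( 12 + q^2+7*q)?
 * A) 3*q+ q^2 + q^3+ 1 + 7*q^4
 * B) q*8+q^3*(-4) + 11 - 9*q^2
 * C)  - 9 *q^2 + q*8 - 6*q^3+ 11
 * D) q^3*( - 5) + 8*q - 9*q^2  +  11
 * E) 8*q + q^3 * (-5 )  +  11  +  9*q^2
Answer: D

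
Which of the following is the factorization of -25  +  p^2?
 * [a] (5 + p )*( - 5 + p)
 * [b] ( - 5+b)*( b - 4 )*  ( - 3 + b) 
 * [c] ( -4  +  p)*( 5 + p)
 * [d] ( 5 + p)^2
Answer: a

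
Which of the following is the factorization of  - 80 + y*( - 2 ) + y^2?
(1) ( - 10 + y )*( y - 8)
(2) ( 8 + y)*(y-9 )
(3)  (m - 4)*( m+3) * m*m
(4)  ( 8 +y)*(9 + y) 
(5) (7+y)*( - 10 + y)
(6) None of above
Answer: 6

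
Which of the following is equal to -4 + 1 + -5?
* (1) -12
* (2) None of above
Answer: 2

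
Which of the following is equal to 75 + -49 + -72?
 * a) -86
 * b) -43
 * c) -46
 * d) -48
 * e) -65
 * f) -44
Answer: c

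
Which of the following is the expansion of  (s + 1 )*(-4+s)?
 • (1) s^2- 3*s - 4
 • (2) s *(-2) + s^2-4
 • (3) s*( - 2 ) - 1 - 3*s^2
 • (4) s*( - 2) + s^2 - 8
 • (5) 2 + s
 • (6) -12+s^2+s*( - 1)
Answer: 1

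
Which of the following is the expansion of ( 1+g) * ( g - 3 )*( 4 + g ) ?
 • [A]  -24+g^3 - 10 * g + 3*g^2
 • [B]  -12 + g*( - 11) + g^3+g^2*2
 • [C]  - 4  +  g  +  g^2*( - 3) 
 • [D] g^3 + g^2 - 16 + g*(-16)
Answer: B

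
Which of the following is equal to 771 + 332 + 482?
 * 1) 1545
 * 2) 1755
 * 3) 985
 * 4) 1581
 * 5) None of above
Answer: 5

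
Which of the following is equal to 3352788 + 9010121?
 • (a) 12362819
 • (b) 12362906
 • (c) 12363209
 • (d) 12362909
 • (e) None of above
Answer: d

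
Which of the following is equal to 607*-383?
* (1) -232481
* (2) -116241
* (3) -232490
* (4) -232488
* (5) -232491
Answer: 1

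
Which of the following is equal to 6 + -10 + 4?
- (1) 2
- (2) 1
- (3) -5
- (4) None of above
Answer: 4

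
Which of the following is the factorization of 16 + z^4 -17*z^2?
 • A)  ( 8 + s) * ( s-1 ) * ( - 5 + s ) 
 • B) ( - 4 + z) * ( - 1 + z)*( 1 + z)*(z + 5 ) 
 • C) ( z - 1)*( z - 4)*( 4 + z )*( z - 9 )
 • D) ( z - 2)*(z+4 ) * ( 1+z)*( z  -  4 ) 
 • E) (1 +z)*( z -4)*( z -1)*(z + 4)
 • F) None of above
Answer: E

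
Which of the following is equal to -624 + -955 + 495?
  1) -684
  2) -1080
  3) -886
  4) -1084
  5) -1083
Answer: 4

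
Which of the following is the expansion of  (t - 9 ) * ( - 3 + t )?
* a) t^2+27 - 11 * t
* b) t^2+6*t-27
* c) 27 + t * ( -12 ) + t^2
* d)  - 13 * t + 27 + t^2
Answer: c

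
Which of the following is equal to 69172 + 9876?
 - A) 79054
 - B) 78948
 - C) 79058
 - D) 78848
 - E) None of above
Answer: E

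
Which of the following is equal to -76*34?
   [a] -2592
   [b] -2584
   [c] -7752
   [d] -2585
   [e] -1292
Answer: b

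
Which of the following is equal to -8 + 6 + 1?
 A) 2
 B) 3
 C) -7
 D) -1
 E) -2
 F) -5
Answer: D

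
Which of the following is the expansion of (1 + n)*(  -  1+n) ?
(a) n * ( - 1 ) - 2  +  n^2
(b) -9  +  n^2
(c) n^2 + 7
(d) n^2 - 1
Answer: d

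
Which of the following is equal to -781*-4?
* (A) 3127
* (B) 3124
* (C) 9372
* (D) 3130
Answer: B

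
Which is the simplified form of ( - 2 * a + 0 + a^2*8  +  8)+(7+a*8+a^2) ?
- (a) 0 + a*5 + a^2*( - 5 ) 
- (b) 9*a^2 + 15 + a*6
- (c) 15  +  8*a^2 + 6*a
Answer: b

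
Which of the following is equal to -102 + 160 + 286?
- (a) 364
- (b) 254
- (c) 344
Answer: c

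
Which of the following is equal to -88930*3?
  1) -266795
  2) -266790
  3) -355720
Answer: 2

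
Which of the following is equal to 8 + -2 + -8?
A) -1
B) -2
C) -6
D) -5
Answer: B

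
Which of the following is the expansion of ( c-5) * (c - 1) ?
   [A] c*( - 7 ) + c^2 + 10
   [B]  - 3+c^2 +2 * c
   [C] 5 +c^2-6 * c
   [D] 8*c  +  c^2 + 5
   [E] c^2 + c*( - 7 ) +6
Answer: C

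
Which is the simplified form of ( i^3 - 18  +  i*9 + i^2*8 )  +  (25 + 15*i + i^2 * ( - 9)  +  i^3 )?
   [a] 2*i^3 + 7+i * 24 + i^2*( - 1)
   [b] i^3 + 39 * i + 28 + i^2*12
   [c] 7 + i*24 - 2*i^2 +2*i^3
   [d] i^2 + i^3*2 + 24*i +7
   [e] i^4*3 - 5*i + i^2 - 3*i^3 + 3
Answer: a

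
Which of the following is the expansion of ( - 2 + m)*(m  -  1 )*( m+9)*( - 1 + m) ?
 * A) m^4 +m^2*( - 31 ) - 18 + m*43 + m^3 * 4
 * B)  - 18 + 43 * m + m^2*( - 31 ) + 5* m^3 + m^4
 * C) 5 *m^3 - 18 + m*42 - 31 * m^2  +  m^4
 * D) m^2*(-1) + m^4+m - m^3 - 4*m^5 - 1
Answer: B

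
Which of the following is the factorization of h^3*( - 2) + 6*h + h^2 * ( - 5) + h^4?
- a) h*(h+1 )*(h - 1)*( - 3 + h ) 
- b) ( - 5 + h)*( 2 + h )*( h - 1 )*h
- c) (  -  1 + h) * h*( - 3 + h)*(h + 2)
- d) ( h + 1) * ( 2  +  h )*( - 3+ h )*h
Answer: c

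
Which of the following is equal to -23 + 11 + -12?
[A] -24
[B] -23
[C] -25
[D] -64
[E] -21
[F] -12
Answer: A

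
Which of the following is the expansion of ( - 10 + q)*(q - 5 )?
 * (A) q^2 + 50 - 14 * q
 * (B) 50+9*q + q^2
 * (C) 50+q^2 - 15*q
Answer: C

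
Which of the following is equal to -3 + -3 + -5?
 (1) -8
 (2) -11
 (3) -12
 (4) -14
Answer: 2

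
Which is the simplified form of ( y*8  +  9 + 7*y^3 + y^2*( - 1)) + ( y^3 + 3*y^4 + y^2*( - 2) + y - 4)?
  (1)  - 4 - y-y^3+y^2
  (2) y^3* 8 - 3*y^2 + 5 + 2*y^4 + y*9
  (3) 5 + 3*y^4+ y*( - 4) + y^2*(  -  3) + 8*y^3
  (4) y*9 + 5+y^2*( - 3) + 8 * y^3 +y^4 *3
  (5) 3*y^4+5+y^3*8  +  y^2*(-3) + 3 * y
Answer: 4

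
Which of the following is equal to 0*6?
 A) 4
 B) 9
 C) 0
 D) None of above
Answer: C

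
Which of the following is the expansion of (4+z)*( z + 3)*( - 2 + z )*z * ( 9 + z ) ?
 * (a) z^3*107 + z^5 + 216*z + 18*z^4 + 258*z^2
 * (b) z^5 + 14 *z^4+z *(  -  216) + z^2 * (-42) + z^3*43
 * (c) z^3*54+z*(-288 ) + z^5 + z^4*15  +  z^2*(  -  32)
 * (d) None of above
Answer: b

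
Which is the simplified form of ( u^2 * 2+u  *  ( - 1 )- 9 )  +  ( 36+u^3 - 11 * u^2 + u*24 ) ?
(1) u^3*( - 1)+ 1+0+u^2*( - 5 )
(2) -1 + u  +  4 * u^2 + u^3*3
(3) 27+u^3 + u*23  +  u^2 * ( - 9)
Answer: 3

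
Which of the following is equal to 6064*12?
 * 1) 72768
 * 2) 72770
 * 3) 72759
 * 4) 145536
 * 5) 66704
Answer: 1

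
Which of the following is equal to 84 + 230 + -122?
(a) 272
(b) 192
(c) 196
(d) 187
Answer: b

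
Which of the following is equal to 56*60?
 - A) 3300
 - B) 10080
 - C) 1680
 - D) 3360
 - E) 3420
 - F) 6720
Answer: D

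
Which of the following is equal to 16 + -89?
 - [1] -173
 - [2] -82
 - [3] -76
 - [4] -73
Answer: 4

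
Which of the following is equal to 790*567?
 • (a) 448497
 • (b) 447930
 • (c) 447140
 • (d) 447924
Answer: b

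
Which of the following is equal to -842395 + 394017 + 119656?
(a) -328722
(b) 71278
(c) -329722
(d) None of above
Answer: a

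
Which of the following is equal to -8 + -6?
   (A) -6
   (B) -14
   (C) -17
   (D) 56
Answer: B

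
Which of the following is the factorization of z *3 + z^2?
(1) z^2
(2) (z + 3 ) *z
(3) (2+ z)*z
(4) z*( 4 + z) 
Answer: 2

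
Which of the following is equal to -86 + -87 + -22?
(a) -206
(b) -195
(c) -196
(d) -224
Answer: b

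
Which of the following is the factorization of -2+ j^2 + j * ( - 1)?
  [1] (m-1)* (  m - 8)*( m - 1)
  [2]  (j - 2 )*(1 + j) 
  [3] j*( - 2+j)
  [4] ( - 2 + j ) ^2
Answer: 2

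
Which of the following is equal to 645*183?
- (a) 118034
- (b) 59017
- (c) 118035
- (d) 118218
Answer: c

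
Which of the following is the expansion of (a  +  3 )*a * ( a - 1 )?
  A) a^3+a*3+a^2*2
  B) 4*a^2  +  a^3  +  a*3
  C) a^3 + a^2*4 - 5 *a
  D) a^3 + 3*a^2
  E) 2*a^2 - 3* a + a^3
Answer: E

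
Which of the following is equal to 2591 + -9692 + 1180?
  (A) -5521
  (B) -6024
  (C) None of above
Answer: C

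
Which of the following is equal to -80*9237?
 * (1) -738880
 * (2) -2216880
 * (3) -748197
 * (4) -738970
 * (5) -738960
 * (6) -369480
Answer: 5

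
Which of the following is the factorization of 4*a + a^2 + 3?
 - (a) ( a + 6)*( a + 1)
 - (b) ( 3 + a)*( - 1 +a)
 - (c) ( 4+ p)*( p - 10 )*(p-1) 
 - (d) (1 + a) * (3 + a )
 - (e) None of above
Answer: d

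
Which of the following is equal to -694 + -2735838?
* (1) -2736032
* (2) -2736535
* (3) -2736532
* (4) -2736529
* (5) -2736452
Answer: 3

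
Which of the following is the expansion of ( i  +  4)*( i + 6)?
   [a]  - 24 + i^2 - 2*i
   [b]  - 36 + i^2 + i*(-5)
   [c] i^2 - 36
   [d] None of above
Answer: d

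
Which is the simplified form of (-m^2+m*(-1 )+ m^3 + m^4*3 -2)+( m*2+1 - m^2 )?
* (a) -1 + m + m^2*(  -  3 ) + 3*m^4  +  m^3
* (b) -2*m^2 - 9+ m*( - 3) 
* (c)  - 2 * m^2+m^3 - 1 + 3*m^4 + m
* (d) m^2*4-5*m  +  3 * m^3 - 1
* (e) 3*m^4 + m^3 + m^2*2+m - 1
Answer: c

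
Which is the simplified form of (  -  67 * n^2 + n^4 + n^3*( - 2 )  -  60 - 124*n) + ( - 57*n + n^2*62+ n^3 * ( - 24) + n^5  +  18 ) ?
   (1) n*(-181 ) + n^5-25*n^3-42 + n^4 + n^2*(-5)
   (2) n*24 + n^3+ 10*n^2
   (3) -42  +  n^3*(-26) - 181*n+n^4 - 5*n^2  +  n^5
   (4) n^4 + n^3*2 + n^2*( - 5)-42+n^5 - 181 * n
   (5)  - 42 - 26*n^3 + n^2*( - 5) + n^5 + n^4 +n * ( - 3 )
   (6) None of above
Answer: 3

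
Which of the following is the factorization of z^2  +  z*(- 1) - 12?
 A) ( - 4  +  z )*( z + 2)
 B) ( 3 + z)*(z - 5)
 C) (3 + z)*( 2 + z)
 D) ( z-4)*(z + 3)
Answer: D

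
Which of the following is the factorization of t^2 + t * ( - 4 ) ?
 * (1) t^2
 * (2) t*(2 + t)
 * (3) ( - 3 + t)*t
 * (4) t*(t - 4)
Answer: 4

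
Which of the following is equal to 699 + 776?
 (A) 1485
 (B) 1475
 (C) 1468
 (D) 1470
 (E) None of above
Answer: B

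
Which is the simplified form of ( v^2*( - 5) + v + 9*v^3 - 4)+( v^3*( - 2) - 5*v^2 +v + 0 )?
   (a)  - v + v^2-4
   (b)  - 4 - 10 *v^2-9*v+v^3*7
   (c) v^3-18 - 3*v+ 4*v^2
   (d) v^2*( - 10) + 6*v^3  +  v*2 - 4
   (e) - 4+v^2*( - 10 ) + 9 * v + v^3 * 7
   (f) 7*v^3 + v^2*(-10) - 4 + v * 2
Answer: f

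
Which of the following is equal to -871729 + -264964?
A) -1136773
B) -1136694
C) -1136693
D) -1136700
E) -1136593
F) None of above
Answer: C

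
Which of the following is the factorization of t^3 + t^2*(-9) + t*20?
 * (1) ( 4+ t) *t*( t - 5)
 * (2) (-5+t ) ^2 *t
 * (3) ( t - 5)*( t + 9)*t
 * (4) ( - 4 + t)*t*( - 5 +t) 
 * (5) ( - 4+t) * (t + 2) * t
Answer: 4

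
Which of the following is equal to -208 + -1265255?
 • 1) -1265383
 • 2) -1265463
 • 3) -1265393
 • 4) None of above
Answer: 2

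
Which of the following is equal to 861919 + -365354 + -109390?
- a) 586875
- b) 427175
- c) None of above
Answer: c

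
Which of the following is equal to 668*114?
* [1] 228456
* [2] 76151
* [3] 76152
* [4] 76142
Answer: 3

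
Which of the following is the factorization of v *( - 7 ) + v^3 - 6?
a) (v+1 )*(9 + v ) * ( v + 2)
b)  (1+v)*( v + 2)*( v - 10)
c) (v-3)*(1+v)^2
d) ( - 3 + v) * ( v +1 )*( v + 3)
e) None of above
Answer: e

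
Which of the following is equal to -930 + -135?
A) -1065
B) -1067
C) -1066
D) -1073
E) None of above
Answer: A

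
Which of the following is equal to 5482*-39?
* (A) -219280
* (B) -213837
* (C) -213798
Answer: C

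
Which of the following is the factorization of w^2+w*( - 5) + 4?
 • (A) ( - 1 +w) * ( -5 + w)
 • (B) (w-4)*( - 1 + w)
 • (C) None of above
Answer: B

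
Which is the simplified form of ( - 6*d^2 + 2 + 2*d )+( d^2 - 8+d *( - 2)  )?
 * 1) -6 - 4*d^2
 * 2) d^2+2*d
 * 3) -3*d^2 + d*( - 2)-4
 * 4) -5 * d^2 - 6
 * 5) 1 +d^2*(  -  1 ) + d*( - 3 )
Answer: 4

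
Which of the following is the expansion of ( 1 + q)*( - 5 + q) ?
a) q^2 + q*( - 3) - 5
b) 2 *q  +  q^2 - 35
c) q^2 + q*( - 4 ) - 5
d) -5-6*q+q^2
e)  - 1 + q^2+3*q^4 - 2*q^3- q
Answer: c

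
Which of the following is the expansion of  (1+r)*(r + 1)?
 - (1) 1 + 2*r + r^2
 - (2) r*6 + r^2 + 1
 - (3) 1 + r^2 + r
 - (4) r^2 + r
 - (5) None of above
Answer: 1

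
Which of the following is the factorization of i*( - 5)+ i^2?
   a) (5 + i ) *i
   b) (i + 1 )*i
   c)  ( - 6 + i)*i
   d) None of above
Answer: d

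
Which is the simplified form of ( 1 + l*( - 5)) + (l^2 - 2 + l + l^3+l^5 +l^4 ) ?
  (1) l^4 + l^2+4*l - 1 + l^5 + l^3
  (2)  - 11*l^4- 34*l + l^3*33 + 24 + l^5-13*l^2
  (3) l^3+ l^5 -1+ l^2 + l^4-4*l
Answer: 3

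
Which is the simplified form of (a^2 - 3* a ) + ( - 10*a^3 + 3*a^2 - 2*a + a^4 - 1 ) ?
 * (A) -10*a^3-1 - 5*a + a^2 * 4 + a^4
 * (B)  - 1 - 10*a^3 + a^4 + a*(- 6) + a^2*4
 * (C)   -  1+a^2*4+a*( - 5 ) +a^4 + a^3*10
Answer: A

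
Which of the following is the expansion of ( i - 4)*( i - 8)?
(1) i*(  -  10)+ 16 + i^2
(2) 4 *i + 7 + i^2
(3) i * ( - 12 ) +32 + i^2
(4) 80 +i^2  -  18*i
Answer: 3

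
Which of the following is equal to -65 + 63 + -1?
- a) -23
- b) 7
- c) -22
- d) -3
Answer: d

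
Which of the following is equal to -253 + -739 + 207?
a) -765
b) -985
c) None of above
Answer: c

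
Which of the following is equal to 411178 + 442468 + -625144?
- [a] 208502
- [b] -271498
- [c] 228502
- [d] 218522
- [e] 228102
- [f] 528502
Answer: c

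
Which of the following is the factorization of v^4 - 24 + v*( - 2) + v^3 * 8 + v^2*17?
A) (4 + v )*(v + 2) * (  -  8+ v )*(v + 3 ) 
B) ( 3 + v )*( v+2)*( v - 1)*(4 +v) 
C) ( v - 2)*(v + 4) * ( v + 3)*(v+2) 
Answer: B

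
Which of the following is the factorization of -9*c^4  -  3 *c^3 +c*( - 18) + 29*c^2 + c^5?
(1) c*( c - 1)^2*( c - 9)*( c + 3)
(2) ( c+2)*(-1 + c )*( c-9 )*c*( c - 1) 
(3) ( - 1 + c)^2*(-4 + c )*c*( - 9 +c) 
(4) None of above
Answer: 2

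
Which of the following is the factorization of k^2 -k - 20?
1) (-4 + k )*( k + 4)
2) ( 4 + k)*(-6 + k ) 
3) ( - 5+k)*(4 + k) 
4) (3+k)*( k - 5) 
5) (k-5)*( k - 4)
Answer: 3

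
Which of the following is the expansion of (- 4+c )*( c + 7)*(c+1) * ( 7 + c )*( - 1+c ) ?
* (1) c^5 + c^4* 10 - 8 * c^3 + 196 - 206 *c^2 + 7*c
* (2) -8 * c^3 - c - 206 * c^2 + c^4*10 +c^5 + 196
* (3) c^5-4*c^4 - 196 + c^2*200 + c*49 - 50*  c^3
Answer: 1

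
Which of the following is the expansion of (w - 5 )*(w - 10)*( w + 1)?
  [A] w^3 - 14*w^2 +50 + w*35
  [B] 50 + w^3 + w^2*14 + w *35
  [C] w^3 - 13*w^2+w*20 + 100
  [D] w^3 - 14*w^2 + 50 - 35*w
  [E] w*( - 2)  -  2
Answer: A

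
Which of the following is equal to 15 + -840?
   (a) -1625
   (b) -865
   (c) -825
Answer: c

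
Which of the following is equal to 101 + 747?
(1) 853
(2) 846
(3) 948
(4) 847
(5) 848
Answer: 5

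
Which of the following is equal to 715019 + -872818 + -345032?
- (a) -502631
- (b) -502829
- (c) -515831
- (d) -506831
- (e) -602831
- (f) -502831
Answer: f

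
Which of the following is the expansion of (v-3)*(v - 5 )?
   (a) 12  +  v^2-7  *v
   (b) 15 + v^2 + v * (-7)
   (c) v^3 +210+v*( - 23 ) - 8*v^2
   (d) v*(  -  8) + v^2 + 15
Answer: d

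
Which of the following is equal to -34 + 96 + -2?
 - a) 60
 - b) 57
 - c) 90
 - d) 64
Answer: a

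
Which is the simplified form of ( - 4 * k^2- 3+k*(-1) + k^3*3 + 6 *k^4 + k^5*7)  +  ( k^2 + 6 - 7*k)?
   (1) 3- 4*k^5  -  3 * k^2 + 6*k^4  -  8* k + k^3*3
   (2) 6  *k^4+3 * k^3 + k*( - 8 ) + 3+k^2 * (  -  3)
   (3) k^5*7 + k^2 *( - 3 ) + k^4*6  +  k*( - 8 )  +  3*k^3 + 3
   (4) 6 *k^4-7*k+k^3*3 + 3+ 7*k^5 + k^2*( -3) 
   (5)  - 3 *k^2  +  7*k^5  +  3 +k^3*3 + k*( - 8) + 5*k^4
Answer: 3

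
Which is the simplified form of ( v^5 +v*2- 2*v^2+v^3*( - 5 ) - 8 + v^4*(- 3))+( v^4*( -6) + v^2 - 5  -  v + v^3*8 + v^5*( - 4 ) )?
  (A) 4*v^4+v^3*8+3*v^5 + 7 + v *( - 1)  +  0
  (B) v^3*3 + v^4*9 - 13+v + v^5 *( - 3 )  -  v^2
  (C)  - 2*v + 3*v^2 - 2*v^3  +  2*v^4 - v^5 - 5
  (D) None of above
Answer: D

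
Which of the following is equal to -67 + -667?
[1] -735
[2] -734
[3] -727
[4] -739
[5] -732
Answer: 2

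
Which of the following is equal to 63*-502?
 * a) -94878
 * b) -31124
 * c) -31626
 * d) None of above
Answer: c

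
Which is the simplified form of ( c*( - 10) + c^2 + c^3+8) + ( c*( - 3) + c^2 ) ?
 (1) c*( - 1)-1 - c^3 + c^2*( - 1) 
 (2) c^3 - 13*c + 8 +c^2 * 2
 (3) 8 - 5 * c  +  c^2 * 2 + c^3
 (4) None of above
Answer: 2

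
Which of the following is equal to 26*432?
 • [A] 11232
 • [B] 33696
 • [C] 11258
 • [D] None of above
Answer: A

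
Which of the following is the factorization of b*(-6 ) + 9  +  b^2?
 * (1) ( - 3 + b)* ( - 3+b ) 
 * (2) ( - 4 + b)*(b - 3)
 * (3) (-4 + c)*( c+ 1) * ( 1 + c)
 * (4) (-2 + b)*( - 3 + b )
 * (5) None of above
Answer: 1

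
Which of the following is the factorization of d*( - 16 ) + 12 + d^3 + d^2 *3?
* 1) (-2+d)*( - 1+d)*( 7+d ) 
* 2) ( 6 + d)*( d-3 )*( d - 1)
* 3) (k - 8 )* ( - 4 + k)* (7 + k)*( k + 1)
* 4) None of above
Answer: 4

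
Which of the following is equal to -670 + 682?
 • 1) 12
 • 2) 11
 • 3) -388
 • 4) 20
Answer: 1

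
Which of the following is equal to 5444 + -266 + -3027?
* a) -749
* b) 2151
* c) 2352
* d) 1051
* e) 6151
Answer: b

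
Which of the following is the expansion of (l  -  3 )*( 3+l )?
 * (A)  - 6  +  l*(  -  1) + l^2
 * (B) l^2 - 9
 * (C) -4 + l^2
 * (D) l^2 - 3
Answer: B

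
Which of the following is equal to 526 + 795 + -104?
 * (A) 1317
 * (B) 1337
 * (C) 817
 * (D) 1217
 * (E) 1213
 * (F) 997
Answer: D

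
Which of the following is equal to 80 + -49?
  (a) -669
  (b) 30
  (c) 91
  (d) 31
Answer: d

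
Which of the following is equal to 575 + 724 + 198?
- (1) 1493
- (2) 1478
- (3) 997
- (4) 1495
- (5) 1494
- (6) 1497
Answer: 6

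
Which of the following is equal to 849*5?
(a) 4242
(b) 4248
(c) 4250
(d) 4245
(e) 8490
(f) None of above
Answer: d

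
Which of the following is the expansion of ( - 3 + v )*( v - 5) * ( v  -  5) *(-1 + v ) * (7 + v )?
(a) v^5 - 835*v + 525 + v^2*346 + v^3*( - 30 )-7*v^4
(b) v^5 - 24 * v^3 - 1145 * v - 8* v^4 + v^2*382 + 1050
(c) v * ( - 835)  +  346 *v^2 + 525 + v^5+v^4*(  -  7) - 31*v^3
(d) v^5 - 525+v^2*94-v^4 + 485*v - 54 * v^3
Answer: a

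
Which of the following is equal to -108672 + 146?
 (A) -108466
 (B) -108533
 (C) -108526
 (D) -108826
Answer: C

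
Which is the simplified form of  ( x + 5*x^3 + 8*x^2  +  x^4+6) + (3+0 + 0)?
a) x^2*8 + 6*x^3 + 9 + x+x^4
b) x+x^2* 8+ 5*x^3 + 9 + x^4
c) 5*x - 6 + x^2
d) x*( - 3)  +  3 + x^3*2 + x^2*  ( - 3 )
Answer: b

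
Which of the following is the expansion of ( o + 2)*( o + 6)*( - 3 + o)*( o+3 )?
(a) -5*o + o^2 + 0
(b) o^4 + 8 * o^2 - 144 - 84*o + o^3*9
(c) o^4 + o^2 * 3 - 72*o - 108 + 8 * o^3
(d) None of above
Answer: c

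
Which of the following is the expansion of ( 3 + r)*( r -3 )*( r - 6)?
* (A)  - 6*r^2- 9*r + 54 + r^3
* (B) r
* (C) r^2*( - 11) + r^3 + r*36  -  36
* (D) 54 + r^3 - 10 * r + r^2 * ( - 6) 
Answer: A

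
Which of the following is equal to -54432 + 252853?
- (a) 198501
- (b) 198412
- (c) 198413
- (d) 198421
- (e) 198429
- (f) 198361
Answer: d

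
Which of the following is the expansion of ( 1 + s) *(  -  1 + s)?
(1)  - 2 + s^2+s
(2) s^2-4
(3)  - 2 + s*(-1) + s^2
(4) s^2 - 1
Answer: 4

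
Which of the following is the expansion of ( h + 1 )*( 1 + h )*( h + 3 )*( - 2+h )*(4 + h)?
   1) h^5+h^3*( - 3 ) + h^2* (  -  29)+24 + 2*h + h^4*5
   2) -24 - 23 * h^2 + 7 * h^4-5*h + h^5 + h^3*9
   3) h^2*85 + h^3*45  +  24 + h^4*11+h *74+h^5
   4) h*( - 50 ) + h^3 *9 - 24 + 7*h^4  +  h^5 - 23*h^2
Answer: 4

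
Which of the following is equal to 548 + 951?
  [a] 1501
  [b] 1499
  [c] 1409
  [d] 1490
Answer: b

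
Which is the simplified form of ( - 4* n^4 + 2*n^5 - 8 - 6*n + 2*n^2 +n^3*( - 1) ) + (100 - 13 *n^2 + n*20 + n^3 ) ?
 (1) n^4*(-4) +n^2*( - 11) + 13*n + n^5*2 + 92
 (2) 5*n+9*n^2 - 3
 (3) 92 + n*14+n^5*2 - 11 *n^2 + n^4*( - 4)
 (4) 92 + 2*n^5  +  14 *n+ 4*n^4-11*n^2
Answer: 3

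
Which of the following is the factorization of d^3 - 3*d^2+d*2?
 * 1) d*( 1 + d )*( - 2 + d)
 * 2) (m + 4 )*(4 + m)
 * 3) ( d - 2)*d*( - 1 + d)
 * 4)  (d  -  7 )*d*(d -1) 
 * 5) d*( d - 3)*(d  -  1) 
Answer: 3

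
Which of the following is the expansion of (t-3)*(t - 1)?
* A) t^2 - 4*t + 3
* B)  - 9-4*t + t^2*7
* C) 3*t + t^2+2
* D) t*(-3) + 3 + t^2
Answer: A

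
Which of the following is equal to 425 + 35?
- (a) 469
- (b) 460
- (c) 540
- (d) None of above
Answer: b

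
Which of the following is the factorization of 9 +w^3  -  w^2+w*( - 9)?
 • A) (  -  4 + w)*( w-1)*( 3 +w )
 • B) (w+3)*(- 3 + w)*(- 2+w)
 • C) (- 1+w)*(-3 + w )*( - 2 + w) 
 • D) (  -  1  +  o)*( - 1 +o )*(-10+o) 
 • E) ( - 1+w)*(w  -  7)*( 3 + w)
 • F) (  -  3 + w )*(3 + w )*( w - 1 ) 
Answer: F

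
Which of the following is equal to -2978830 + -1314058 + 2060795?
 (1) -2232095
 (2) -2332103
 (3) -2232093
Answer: 3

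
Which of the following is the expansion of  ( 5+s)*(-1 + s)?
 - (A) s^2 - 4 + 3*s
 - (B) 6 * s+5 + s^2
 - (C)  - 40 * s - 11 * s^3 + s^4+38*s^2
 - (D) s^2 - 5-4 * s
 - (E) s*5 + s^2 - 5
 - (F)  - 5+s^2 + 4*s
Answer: F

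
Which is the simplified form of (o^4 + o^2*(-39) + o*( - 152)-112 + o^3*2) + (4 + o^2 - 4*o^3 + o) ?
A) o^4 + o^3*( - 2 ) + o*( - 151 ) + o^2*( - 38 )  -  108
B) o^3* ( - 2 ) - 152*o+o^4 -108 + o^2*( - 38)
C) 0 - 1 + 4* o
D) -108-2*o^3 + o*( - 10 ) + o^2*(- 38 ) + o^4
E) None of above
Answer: A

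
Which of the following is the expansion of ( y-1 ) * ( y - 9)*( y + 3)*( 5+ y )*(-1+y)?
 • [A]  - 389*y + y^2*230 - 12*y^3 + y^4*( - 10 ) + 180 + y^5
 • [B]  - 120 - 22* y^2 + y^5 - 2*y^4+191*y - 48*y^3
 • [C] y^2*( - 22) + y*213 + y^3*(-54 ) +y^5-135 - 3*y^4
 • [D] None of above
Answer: C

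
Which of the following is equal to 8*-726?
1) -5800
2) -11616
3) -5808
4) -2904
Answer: 3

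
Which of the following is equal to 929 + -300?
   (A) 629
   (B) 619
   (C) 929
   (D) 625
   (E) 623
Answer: A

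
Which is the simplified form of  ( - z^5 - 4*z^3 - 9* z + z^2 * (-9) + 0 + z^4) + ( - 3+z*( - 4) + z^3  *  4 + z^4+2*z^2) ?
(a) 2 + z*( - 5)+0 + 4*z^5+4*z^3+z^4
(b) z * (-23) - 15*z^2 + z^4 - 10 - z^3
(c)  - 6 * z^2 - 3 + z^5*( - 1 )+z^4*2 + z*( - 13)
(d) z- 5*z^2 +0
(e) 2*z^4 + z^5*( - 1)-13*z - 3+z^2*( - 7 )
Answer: e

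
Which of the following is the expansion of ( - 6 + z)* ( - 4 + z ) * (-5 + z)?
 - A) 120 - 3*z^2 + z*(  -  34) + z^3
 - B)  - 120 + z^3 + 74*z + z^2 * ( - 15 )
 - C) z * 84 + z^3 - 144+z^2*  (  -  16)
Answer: B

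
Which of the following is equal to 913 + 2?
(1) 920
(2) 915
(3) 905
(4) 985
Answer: 2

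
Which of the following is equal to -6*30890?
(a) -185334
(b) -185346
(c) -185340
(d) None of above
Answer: c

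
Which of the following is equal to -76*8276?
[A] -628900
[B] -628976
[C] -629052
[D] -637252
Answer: B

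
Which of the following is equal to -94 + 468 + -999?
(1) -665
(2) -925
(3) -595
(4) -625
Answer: 4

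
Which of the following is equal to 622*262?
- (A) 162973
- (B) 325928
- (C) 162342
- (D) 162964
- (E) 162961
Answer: D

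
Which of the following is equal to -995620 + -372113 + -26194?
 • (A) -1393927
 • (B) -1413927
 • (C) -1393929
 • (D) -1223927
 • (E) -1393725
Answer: A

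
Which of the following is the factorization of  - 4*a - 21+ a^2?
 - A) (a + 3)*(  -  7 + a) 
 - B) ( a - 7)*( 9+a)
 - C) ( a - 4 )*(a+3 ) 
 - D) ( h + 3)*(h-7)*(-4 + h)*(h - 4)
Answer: A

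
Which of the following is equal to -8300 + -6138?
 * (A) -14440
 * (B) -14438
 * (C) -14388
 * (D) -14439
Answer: B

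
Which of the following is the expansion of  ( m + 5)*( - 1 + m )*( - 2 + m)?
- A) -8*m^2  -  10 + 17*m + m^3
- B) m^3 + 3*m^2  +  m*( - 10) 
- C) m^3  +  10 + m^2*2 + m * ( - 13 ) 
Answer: C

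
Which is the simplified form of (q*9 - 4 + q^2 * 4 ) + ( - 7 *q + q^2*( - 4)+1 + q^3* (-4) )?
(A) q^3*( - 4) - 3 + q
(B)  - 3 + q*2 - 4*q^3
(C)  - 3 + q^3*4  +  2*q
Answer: B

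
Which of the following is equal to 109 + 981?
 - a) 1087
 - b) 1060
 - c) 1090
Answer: c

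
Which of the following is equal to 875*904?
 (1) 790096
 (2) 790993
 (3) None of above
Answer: 3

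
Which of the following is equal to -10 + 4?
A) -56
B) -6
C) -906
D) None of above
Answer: B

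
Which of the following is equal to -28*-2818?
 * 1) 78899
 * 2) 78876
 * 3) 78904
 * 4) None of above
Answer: 3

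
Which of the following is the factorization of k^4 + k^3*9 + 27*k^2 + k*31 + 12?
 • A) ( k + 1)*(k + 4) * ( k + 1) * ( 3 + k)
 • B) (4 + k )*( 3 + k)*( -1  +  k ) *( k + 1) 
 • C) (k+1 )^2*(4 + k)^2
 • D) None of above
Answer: A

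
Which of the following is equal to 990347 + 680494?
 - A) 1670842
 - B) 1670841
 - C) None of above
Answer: B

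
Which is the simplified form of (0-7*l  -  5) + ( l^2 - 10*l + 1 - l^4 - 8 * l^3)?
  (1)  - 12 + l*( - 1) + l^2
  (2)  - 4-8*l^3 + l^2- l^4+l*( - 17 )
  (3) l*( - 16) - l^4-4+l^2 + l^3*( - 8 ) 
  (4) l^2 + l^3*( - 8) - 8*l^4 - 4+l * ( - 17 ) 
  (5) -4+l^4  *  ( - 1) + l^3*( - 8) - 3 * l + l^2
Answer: 2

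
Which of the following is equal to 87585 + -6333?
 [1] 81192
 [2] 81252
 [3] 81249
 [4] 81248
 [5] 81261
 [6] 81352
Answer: 2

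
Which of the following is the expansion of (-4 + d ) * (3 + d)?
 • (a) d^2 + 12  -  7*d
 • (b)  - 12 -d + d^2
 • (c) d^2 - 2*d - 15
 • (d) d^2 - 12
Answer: b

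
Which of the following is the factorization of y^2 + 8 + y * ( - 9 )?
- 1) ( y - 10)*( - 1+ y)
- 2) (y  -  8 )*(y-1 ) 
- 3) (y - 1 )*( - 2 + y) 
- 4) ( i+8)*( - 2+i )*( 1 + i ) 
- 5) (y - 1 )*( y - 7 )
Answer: 2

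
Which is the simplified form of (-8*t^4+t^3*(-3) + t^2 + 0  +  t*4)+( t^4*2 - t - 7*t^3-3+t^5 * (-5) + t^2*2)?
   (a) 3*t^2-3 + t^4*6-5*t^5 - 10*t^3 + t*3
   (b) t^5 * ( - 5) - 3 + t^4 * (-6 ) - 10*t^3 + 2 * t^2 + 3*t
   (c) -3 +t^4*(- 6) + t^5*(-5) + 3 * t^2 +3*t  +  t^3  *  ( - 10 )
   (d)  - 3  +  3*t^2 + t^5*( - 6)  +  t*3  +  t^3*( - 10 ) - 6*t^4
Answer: c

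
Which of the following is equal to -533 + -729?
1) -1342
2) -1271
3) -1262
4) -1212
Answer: 3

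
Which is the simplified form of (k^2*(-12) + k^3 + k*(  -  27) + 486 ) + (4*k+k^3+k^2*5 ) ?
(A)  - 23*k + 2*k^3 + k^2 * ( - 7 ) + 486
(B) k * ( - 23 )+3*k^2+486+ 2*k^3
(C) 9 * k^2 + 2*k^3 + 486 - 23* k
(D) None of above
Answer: A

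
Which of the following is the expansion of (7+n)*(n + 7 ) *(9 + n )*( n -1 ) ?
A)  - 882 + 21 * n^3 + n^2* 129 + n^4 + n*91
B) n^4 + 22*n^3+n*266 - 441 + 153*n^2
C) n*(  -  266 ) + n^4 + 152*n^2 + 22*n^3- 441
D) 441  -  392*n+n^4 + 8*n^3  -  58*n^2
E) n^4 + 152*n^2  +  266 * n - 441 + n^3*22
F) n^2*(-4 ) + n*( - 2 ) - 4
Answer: E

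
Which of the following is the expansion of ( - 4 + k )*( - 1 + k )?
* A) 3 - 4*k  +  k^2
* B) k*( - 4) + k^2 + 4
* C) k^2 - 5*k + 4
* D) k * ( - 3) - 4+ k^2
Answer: C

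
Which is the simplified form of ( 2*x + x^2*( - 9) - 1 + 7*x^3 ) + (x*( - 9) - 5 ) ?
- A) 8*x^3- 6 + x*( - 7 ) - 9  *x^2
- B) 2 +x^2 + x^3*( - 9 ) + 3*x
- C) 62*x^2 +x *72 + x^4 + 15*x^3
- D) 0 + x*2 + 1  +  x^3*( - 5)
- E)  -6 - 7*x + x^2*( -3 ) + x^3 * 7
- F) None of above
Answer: F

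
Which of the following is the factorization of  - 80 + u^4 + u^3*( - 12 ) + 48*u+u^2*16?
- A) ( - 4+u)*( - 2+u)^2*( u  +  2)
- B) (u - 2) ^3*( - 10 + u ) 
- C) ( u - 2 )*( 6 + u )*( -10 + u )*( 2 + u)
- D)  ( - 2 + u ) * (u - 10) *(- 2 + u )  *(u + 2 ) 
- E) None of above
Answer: D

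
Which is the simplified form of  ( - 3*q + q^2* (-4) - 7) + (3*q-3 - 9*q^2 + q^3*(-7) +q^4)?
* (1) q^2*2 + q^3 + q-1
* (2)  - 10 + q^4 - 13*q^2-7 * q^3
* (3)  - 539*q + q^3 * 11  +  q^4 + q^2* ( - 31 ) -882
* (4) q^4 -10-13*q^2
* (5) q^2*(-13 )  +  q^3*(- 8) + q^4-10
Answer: 2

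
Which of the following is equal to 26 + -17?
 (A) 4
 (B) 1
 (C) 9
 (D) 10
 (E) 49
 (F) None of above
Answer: C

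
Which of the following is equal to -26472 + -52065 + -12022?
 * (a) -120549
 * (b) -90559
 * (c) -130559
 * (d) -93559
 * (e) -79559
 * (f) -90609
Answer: b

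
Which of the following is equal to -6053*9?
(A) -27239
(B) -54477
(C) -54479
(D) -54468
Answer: B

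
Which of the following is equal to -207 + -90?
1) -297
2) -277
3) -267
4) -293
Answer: 1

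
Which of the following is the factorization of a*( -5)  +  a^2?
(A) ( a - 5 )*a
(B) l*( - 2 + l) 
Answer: A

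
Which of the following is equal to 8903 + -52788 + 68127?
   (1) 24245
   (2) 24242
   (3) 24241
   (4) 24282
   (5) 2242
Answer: 2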